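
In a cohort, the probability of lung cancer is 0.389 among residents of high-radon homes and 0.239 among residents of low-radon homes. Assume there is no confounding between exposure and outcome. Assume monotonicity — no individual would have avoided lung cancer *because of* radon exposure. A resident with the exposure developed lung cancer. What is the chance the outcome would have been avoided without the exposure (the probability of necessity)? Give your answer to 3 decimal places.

Let p₁ = 0.389, p₀ = 0.239.
Under exogeneity and monotonicity, PN = (p₁ − p₀) / p₁.
PN = (0.389 − 0.239) / 0.389 = 0.15 / 0.389 ≈ 0.3856

PN ≈ 0.386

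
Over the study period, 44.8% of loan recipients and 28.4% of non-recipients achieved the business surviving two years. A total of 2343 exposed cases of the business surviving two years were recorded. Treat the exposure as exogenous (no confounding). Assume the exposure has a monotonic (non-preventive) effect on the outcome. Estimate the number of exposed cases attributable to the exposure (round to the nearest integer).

p₁ = 0.448, p₀ = 0.284.
PN = (p₁ − p₀)/p₁ = (0.448 − 0.284) / 0.448 ≈ 0.36607.
Attributable cases ≈ PN × (exposed cases) = 0.36607 × 2343 ≈ 857.71.

about 858 cases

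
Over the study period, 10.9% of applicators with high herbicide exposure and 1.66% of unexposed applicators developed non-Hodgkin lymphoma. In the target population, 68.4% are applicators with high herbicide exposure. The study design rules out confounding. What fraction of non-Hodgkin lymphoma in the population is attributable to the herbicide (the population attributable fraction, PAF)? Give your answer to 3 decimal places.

PAF ≈ 0.792

p₁ = 0.109, p₀ = 0.0166.
Overall risk P(Y=1) = π·p₁ + (1−π)·p₀ = 0.684×0.109 + 0.316×0.0166 = 0.079802.
Under exogeneity, PAF = [P(Y=1) − p₀] / P(Y=1).
PAF = (0.079802 − 0.0166) / 0.079802 ≈ 0.7920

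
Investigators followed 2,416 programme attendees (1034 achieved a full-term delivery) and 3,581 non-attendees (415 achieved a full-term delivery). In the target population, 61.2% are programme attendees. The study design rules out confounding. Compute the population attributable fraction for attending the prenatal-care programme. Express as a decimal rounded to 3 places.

PAF ≈ 0.622

p₁ = P(outcome | exposed) = 1034/2416 = 0.42798
p₀ = P(outcome | unexposed) = 415/3581 = 0.11589
Overall risk P(Y=1) = π·p₁ + (1−π)·p₀ = 0.612×0.42798 + 0.388×0.11589 = 0.30689.
Under exogeneity, PAF = [P(Y=1) − p₀] / P(Y=1).
PAF = (0.30689 − 0.11589) / 0.30689 ≈ 0.6224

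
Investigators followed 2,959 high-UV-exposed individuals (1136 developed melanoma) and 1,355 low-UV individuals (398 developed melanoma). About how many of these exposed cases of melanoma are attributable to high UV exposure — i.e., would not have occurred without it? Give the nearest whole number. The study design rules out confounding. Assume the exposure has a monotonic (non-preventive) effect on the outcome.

about 267 cases

p₁ = P(outcome | exposed) = 1136/2959 = 0.38391
p₀ = P(outcome | unexposed) = 398/1355 = 0.29373
PN = (p₁ − p₀)/p₁ = (0.38391 − 0.29373) / 0.38391 ≈ 0.23491.
Attributable cases ≈ PN × (exposed cases) = 0.23491 × 1136 ≈ 266.86.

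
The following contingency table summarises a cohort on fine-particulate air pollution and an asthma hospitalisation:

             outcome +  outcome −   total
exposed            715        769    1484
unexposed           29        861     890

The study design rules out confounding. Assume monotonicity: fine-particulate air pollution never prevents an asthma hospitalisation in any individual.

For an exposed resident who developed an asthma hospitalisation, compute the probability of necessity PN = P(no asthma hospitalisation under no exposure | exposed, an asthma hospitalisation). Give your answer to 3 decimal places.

p₁ = P(outcome | exposed) = 715/1484 = 0.48181
p₀ = P(outcome | unexposed) = 29/890 = 0.032584
Under exogeneity and monotonicity, PN = (p₁ − p₀)/p₁.
PN = (0.48181 − 0.032584) / 0.48181 ≈ 0.9324

PN ≈ 0.932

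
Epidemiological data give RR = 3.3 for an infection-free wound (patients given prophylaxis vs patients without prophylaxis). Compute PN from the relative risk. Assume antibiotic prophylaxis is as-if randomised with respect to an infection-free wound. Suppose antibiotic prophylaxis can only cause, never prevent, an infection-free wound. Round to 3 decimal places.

Under exogeneity and monotonicity, PN = (RR − 1) / RR = 1 − 1/RR.
PN = (3.3 − 1) / 3.3 = 2.3 / 3.3 ≈ 0.6970

PN ≈ 0.697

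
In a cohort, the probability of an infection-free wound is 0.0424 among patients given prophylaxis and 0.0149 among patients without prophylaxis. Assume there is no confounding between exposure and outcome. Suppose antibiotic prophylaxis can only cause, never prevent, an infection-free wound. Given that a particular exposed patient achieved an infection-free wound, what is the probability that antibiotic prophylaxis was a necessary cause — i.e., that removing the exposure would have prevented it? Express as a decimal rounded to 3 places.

PN ≈ 0.649

Let p₁ = 0.0424, p₀ = 0.0149.
Under exogeneity and monotonicity, PN = (p₁ − p₀) / p₁.
PN = (0.0424 − 0.0149) / 0.0424 = 0.0275 / 0.0424 ≈ 0.6486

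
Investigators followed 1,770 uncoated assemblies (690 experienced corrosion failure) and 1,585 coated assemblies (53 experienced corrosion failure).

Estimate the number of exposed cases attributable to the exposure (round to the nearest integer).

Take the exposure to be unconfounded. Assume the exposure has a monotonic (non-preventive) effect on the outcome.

p₁ = P(outcome | exposed) = 690/1770 = 0.38983
p₀ = P(outcome | unexposed) = 53/1585 = 0.033438
PN = (p₁ − p₀)/p₁ = (0.38983 − 0.033438) / 0.38983 ≈ 0.91422.
Attributable cases ≈ PN × (exposed cases) = 0.91422 × 690 ≈ 630.81.

about 631 cases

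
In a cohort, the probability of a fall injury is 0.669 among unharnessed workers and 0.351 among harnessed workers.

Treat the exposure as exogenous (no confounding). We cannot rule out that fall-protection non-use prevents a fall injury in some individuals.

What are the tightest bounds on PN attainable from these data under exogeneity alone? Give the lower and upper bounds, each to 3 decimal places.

0.475 ≤ PN ≤ 0.970

Let p₁ = 0.669, p₀ = 0.351.
Under exogeneity alone the bounds on PN are max{0,(p₁−p₀)/p₁} ≤ PN ≤ min{1,(1−p₀)/p₁}.
  lower = (p₁ − p₀)/p₁ = 0.318 / 0.669 ≈ 0.4753
  upper = min{1, (1 − p₀)/p₁} = 0.649 / 0.669 ≈ 0.9701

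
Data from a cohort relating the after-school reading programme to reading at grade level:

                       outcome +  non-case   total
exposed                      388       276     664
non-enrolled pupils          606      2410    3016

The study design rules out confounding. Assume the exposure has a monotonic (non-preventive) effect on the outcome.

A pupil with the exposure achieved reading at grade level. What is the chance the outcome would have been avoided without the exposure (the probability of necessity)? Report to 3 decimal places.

p₁ = P(outcome | exposed) = 388/664 = 0.58434
p₀ = P(outcome | unexposed) = 606/3016 = 0.20093
Under exogeneity and monotonicity, PN = (p₁ − p₀)/p₁.
PN = (0.58434 − 0.20093) / 0.58434 ≈ 0.6561

PN ≈ 0.656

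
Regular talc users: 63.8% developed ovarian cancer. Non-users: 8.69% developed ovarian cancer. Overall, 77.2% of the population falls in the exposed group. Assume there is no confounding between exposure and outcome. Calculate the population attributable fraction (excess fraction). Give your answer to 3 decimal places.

p₁ = 0.638, p₀ = 0.0869.
Overall risk P(Y=1) = π·p₁ + (1−π)·p₀ = 0.772×0.638 + 0.228×0.0869 = 0.51235.
Under exogeneity, PAF = [P(Y=1) − p₀] / P(Y=1).
PAF = (0.51235 − 0.0869) / 0.51235 ≈ 0.8304

PAF ≈ 0.830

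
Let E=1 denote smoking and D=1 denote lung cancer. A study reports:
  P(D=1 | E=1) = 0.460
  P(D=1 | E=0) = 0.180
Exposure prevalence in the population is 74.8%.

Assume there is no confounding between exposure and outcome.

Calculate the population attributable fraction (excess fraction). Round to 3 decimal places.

PAF ≈ 0.538

Let p₁ = 0.46, p₀ = 0.18.
Overall risk P(Y=1) = π·p₁ + (1−π)·p₀ = 0.748×0.46 + 0.252×0.18 = 0.38944.
Under exogeneity, PAF = [P(Y=1) − p₀] / P(Y=1).
PAF = (0.38944 − 0.18) / 0.38944 ≈ 0.5378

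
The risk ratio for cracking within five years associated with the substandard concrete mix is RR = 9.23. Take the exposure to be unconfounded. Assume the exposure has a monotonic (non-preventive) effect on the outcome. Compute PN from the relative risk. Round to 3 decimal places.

Under exogeneity and monotonicity, PN = (RR − 1) / RR = 1 − 1/RR.
PN = (9.23 − 1) / 9.23 = 8.23 / 9.23 ≈ 0.8917

PN ≈ 0.892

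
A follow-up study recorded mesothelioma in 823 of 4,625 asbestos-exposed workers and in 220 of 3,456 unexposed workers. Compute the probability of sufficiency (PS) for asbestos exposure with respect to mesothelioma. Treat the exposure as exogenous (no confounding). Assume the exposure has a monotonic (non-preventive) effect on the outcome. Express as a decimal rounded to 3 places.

p₁ = P(outcome | exposed) = 823/4625 = 0.17795
p₀ = P(outcome | unexposed) = 220/3456 = 0.063657
Under exogeneity and monotonicity, PS = (p₁ − p₀) / (1 − p₀).
PS = (0.17795 − 0.063657) / (1 − 0.063657) = 0.11429 / 0.93634 ≈ 0.1221

PS ≈ 0.122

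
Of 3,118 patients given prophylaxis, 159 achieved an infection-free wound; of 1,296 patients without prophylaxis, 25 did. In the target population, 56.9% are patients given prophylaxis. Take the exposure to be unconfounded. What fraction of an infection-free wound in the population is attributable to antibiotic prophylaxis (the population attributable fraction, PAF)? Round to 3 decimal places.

p₁ = P(outcome | exposed) = 159/3118 = 0.050994
p₀ = P(outcome | unexposed) = 25/1296 = 0.01929
Overall risk P(Y=1) = π·p₁ + (1−π)·p₀ = 0.569×0.050994 + 0.431×0.01929 = 0.03733.
Under exogeneity, PAF = [P(Y=1) − p₀] / P(Y=1).
PAF = (0.03733 − 0.01929) / 0.03733 ≈ 0.4833

PAF ≈ 0.483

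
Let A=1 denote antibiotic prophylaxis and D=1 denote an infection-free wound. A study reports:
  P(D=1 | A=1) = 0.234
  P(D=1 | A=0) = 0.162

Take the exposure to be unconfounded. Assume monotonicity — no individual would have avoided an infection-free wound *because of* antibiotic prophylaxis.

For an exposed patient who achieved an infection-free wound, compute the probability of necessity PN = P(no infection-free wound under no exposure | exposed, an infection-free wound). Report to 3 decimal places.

Let p₁ = 0.234, p₀ = 0.162.
Under exogeneity and monotonicity, PN = (p₁ − p₀) / p₁.
PN = (0.234 − 0.162) / 0.234 = 0.072 / 0.234 ≈ 0.3077

PN ≈ 0.308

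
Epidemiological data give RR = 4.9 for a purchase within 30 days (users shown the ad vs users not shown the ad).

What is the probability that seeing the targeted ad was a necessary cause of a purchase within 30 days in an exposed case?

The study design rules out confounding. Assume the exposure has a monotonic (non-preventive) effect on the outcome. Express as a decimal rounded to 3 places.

PN ≈ 0.796

Under exogeneity and monotonicity, PN = (RR − 1) / RR = 1 − 1/RR.
PN = (4.9 − 1) / 4.9 = 3.9 / 4.9 ≈ 0.7959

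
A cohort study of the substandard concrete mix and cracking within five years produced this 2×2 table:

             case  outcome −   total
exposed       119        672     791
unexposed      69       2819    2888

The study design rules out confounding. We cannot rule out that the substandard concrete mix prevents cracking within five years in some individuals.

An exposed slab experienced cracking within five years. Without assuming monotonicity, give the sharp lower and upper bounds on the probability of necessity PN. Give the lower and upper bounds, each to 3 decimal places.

0.841 ≤ PN ≤ 1.000

p₁ = P(outcome | exposed) = 119/791 = 0.15044
p₀ = P(outcome | unexposed) = 69/2888 = 0.023892
Under exogeneity alone the bounds on PN are max{0,(p₁−p₀)/p₁} ≤ PN ≤ min{1,(1−p₀)/p₁}.
  lower = (p₁ − p₀)/p₁ = 0.12655 / 0.15044 ≈ 0.8412
  upper = min{1, (1 − p₀)/p₁} = 0.97611 / 0.15044 ≈ 6.4882 → capped at 1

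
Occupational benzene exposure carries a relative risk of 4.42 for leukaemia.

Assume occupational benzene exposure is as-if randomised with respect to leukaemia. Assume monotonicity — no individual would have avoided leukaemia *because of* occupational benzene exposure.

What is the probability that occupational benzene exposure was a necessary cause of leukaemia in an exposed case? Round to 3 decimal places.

Under exogeneity and monotonicity, PN = (RR − 1) / RR = 1 − 1/RR.
PN = (4.42 − 1) / 4.42 = 3.42 / 4.42 ≈ 0.7738

PN ≈ 0.774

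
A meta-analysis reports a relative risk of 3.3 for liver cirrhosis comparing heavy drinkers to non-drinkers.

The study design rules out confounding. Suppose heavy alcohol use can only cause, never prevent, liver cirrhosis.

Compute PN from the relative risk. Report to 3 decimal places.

Under exogeneity and monotonicity, PN = (RR − 1) / RR = 1 − 1/RR.
PN = (3.3 − 1) / 3.3 = 2.3 / 3.3 ≈ 0.6970

PN ≈ 0.697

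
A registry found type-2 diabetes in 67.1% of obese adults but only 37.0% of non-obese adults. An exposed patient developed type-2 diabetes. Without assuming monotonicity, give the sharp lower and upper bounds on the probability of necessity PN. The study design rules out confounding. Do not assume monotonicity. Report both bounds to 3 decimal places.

p₁ = 0.671, p₀ = 0.37.
Under exogeneity alone the bounds on PN are max{0,(p₁−p₀)/p₁} ≤ PN ≤ min{1,(1−p₀)/p₁}.
  lower = (p₁ − p₀)/p₁ = 0.301 / 0.671 ≈ 0.4486
  upper = min{1, (1 − p₀)/p₁} = 0.63 / 0.671 ≈ 0.9389

0.449 ≤ PN ≤ 0.939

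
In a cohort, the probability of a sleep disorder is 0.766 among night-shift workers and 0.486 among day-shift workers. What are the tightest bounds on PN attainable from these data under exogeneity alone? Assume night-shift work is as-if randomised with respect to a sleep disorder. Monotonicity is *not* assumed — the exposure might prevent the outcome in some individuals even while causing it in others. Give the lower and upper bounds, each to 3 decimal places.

0.366 ≤ PN ≤ 0.671

Let p₁ = 0.766, p₀ = 0.486.
Under exogeneity alone the bounds on PN are max{0,(p₁−p₀)/p₁} ≤ PN ≤ min{1,(1−p₀)/p₁}.
  lower = (p₁ − p₀)/p₁ = 0.28 / 0.766 ≈ 0.3655
  upper = min{1, (1 − p₀)/p₁} = 0.514 / 0.766 ≈ 0.6710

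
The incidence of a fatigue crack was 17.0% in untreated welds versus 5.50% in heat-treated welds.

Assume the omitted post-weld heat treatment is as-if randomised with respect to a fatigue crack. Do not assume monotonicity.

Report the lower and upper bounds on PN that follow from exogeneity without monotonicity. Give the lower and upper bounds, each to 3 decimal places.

p₁ = 0.17, p₀ = 0.055.
Under exogeneity alone the bounds on PN are max{0,(p₁−p₀)/p₁} ≤ PN ≤ min{1,(1−p₀)/p₁}.
  lower = (p₁ − p₀)/p₁ = 0.115 / 0.17 ≈ 0.6765
  upper = min{1, (1 − p₀)/p₁} = 0.945 / 0.17 ≈ 5.5588 → capped at 1

0.676 ≤ PN ≤ 1.000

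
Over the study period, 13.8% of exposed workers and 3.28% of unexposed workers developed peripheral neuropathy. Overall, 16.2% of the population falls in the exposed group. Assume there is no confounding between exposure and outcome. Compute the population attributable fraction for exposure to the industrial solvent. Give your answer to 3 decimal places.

PAF ≈ 0.342

p₁ = 0.138, p₀ = 0.0328.
Overall risk P(Y=1) = π·p₁ + (1−π)·p₀ = 0.162×0.138 + 0.838×0.0328 = 0.049842.
Under exogeneity, PAF = [P(Y=1) − p₀] / P(Y=1).
PAF = (0.049842 − 0.0328) / 0.049842 ≈ 0.3419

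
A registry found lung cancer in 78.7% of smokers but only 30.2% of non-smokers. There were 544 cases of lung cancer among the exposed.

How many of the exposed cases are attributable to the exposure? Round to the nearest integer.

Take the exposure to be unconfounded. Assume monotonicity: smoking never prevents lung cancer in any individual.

about 335 cases

p₁ = 0.787, p₀ = 0.302.
PN = (p₁ − p₀)/p₁ = (0.787 − 0.302) / 0.787 ≈ 0.61626.
Attributable cases ≈ PN × (exposed cases) = 0.61626 × 544 ≈ 335.25.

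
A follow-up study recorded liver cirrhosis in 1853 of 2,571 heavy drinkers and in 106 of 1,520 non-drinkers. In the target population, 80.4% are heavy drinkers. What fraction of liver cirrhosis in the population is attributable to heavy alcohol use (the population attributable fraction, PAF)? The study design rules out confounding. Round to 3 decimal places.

p₁ = P(outcome | exposed) = 1853/2571 = 0.72073
p₀ = P(outcome | unexposed) = 106/1520 = 0.069737
Overall risk P(Y=1) = π·p₁ + (1−π)·p₀ = 0.804×0.72073 + 0.196×0.069737 = 0.59314.
Under exogeneity, PAF = [P(Y=1) − p₀] / P(Y=1).
PAF = (0.59314 − 0.069737) / 0.59314 ≈ 0.8824

PAF ≈ 0.882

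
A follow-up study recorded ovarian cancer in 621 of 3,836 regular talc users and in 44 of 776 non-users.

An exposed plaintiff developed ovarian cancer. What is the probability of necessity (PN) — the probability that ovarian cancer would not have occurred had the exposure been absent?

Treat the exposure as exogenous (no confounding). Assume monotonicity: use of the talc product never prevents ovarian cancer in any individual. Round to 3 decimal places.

PN ≈ 0.650

p₁ = P(outcome | exposed) = 621/3836 = 0.16189
p₀ = P(outcome | unexposed) = 44/776 = 0.056701
Under exogeneity and monotonicity, PN = (p₁ − p₀) / p₁.
PN = (0.16189 − 0.056701) / 0.16189 = 0.10519 / 0.16189 ≈ 0.6498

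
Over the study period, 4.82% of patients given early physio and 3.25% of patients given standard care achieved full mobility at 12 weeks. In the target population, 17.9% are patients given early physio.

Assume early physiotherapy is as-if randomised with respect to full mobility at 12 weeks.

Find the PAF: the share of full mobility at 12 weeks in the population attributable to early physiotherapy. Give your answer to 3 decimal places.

p₁ = 0.0482, p₀ = 0.0325.
Overall risk P(Y=1) = π·p₁ + (1−π)·p₀ = 0.179×0.0482 + 0.821×0.0325 = 0.03531.
Under exogeneity, PAF = [P(Y=1) − p₀] / P(Y=1).
PAF = (0.03531 − 0.0325) / 0.03531 ≈ 0.0796

PAF ≈ 0.080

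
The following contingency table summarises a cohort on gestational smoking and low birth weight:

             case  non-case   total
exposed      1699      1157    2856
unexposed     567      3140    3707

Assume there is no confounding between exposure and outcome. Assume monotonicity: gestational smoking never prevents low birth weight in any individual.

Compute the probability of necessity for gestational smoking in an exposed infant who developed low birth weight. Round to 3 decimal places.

PN ≈ 0.743

p₁ = P(outcome | exposed) = 1699/2856 = 0.59489
p₀ = P(outcome | unexposed) = 567/3707 = 0.15295
Under exogeneity and monotonicity, PN = (p₁ − p₀)/p₁.
PN = (0.59489 − 0.15295) / 0.59489 ≈ 0.7429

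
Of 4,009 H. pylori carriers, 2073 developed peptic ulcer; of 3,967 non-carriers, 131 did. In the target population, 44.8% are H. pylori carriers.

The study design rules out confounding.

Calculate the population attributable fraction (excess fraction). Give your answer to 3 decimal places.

PAF ≈ 0.868

p₁ = P(outcome | exposed) = 2073/4009 = 0.51709
p₀ = P(outcome | unexposed) = 131/3967 = 0.033022
Overall risk P(Y=1) = π·p₁ + (1−π)·p₀ = 0.448×0.51709 + 0.552×0.033022 = 0.24988.
Under exogeneity, PAF = [P(Y=1) − p₀] / P(Y=1).
PAF = (0.24988 − 0.033022) / 0.24988 ≈ 0.8678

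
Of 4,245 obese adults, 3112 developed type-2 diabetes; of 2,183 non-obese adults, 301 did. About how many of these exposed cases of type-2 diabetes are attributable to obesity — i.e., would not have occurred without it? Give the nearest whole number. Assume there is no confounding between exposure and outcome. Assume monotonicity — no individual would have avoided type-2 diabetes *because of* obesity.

about 2527 cases

p₁ = P(outcome | exposed) = 3112/4245 = 0.7331
p₀ = P(outcome | unexposed) = 301/2183 = 0.13788
PN = (p₁ − p₀)/p₁ = (0.7331 − 0.13788) / 0.7331 ≈ 0.81192.
Attributable cases ≈ PN × (exposed cases) = 0.81192 × 3112 ≈ 2526.68.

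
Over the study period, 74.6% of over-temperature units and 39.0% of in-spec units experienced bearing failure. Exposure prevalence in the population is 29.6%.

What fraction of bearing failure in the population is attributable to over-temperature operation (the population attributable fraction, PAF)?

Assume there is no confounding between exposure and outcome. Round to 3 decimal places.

PAF ≈ 0.213

p₁ = 0.746, p₀ = 0.39.
Overall risk P(Y=1) = π·p₁ + (1−π)·p₀ = 0.296×0.746 + 0.704×0.39 = 0.49538.
Under exogeneity, PAF = [P(Y=1) − p₀] / P(Y=1).
PAF = (0.49538 − 0.39) / 0.49538 ≈ 0.2127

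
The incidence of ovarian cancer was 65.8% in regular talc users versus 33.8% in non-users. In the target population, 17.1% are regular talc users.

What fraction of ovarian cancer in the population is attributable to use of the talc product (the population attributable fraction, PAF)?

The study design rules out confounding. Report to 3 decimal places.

PAF ≈ 0.139

p₁ = 0.658, p₀ = 0.338.
Overall risk P(Y=1) = π·p₁ + (1−π)·p₀ = 0.171×0.658 + 0.829×0.338 = 0.39272.
Under exogeneity, PAF = [P(Y=1) − p₀] / P(Y=1).
PAF = (0.39272 − 0.338) / 0.39272 ≈ 0.1393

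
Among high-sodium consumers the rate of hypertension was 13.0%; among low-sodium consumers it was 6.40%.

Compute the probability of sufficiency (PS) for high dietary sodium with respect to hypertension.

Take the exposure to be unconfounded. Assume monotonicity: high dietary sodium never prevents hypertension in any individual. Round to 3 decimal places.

PS ≈ 0.071

p₁ = 0.13, p₀ = 0.064.
Under exogeneity and monotonicity, PS = (p₁ − p₀) / (1 − p₀).
PS = (0.13 − 0.064) / (1 − 0.064) = 0.066 / 0.936 ≈ 0.0705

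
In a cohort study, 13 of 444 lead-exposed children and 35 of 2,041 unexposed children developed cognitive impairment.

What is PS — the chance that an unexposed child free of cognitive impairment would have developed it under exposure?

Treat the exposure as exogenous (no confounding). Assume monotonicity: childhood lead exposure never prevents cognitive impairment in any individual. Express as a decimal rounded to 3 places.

PS ≈ 0.012

p₁ = P(outcome | exposed) = 13/444 = 0.029279
p₀ = P(outcome | unexposed) = 35/2041 = 0.017148
Under exogeneity and monotonicity, PS = (p₁ − p₀) / (1 − p₀).
PS = (0.029279 − 0.017148) / (1 − 0.017148) = 0.012131 / 0.98285 ≈ 0.0123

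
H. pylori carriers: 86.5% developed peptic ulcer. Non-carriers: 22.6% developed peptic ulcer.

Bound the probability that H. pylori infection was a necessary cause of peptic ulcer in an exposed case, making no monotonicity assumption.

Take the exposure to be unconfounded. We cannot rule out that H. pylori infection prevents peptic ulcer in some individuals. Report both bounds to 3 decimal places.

0.739 ≤ PN ≤ 0.895

p₁ = 0.865, p₀ = 0.226.
Under exogeneity alone the bounds on PN are max{0,(p₁−p₀)/p₁} ≤ PN ≤ min{1,(1−p₀)/p₁}.
  lower = (p₁ − p₀)/p₁ = 0.639 / 0.865 ≈ 0.7387
  upper = min{1, (1 − p₀)/p₁} = 0.774 / 0.865 ≈ 0.8948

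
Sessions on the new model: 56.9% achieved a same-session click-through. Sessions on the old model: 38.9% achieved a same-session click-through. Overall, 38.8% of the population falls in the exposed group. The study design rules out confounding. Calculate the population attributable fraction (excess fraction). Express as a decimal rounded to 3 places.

PAF ≈ 0.152

p₁ = 0.569, p₀ = 0.389.
Overall risk P(Y=1) = π·p₁ + (1−π)·p₀ = 0.388×0.569 + 0.612×0.389 = 0.45884.
Under exogeneity, PAF = [P(Y=1) − p₀] / P(Y=1).
PAF = (0.45884 − 0.389) / 0.45884 ≈ 0.1522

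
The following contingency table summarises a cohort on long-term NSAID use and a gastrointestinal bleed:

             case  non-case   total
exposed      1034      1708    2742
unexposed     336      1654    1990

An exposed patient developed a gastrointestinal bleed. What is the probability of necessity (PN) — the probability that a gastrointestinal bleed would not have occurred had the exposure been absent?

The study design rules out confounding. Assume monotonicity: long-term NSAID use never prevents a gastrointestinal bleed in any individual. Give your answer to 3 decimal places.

p₁ = P(outcome | exposed) = 1034/2742 = 0.3771
p₀ = P(outcome | unexposed) = 336/1990 = 0.16884
Under exogeneity and monotonicity, PN = (p₁ − p₀)/p₁.
PN = (0.3771 − 0.16884) / 0.3771 ≈ 0.5523

PN ≈ 0.552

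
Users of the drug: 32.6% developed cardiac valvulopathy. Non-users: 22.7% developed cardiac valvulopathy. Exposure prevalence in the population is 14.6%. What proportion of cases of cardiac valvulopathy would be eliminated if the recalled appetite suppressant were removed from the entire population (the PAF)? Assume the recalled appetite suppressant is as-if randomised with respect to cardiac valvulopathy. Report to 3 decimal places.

PAF ≈ 0.060

p₁ = 0.326, p₀ = 0.227.
Overall risk P(Y=1) = π·p₁ + (1−π)·p₀ = 0.146×0.326 + 0.854×0.227 = 0.24145.
Under exogeneity, PAF = [P(Y=1) − p₀] / P(Y=1).
PAF = (0.24145 − 0.227) / 0.24145 ≈ 0.0599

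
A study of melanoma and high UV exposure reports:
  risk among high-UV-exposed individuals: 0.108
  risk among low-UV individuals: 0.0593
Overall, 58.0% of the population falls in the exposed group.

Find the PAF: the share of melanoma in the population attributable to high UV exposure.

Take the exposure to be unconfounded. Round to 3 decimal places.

Let p₁ = 0.108, p₀ = 0.0593.
Overall risk P(Y=1) = π·p₁ + (1−π)·p₀ = 0.58×0.108 + 0.42×0.0593 = 0.087546.
Under exogeneity, PAF = [P(Y=1) − p₀] / P(Y=1).
PAF = (0.087546 − 0.0593) / 0.087546 ≈ 0.3226

PAF ≈ 0.323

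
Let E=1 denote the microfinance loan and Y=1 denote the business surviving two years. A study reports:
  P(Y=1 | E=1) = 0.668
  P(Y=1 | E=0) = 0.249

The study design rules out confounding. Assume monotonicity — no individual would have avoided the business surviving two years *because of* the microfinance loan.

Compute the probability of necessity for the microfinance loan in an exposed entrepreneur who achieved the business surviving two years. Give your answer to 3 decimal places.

Let p₁ = 0.668, p₀ = 0.249.
Under exogeneity and monotonicity, PN = (p₁ − p₀) / p₁.
PN = (0.668 − 0.249) / 0.668 = 0.419 / 0.668 ≈ 0.6272

PN ≈ 0.627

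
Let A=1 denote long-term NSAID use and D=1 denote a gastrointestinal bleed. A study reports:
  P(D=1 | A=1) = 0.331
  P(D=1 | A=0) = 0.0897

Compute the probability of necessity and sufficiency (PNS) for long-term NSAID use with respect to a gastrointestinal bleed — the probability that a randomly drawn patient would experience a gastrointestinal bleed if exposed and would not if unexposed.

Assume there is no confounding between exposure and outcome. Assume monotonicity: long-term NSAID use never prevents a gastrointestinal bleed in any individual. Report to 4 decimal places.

Let p₁ = 0.331, p₀ = 0.0897.
Under exogeneity and monotonicity, PNS = p₁ − p₀.
PNS = 0.331 − 0.0897 = 0.2413

PNS ≈ 0.2413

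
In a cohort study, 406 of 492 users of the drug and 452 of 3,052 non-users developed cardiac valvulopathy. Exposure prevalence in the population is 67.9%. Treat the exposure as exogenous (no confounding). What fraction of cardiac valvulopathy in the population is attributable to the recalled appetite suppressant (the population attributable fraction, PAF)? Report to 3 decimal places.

PAF ≈ 0.756

p₁ = P(outcome | exposed) = 406/492 = 0.8252
p₀ = P(outcome | unexposed) = 452/3052 = 0.1481
Overall risk P(Y=1) = π·p₁ + (1−π)·p₀ = 0.679×0.8252 + 0.321×0.1481 = 0.60785.
Under exogeneity, PAF = [P(Y=1) − p₀] / P(Y=1).
PAF = (0.60785 − 0.1481) / 0.60785 ≈ 0.7564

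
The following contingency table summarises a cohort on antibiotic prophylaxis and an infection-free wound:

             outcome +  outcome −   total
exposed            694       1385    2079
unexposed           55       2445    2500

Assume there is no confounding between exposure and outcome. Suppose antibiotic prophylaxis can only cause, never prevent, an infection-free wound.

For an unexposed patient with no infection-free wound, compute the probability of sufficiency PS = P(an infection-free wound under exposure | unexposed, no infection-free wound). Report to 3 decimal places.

PS ≈ 0.319

p₁ = P(outcome | exposed) = 694/2079 = 0.33381
p₀ = P(outcome | unexposed) = 55/2500 = 0.022
Under exogeneity and monotonicity, PS = (p₁ − p₀)/(1 − p₀).
PS = (0.33381 − 0.022) / 0.978 ≈ 0.3188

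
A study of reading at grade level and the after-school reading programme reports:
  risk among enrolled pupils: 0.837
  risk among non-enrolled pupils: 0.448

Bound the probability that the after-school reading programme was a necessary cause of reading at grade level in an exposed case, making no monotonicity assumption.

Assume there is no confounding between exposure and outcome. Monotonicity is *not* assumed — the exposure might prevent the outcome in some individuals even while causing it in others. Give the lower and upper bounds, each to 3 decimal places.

0.465 ≤ PN ≤ 0.659

Let p₁ = 0.837, p₀ = 0.448.
Under exogeneity alone the bounds on PN are max{0,(p₁−p₀)/p₁} ≤ PN ≤ min{1,(1−p₀)/p₁}.
  lower = (p₁ − p₀)/p₁ = 0.389 / 0.837 ≈ 0.4648
  upper = min{1, (1 − p₀)/p₁} = 0.552 / 0.837 ≈ 0.6595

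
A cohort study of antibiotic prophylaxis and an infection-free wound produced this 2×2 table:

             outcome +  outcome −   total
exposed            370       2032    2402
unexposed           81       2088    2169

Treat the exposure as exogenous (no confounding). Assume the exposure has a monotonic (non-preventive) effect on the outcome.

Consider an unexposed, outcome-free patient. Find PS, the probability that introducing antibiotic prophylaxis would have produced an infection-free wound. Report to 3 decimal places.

p₁ = P(outcome | exposed) = 370/2402 = 0.15404
p₀ = P(outcome | unexposed) = 81/2169 = 0.037344
Under exogeneity and monotonicity, PS = (p₁ − p₀) / (1 − p₀).
PS = (0.15404 − 0.037344) / (1 − 0.037344) = 0.11669 / 0.96266 ≈ 0.1212

PS ≈ 0.121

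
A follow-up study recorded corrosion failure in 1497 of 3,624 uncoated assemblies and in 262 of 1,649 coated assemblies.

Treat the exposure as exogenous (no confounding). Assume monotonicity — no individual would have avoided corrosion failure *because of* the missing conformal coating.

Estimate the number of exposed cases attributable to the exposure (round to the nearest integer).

p₁ = P(outcome | exposed) = 1497/3624 = 0.41308
p₀ = P(outcome | unexposed) = 262/1649 = 0.15888
PN = (p₁ − p₀)/p₁ = (0.41308 − 0.15888) / 0.41308 ≈ 0.61537.
Attributable cases ≈ PN × (exposed cases) = 0.61537 × 1497 ≈ 921.20.

about 921 cases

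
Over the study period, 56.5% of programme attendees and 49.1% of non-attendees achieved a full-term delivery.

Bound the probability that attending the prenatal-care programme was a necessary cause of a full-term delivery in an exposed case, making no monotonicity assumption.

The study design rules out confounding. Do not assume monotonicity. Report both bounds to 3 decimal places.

p₁ = 0.565, p₀ = 0.491.
Under exogeneity alone the bounds on PN are max{0,(p₁−p₀)/p₁} ≤ PN ≤ min{1,(1−p₀)/p₁}.
  lower = (p₁ − p₀)/p₁ = 0.074 / 0.565 ≈ 0.1310
  upper = min{1, (1 − p₀)/p₁} = 0.509 / 0.565 ≈ 0.9009

0.131 ≤ PN ≤ 0.901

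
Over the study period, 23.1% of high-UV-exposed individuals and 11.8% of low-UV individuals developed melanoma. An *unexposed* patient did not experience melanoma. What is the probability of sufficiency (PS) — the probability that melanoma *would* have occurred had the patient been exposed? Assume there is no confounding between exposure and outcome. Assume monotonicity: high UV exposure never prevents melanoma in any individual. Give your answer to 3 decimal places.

p₁ = 0.231, p₀ = 0.118.
Under exogeneity and monotonicity, PS = (p₁ − p₀) / (1 − p₀).
PS = (0.231 − 0.118) / (1 − 0.118) = 0.113 / 0.882 ≈ 0.1281

PS ≈ 0.128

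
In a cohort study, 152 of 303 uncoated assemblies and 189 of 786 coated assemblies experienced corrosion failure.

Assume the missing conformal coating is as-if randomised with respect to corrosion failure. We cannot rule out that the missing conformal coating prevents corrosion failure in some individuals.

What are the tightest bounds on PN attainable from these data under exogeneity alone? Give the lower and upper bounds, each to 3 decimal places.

0.521 ≤ PN ≤ 1.000

p₁ = P(outcome | exposed) = 152/303 = 0.50165
p₀ = P(outcome | unexposed) = 189/786 = 0.24046
Under exogeneity alone the bounds on PN are max{0,(p₁−p₀)/p₁} ≤ PN ≤ min{1,(1−p₀)/p₁}.
  lower = (p₁ − p₀)/p₁ = 0.26119 / 0.50165 ≈ 0.5207
  upper = min{1, (1 − p₀)/p₁} = 0.75954 / 0.50165 ≈ 1.5141 → capped at 1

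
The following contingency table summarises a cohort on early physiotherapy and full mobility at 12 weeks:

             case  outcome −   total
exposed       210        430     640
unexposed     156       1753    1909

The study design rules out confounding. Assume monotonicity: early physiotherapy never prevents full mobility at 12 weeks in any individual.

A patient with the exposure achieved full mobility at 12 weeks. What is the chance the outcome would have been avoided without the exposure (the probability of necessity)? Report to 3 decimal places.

PN ≈ 0.751

p₁ = P(outcome | exposed) = 210/640 = 0.32812
p₀ = P(outcome | unexposed) = 156/1909 = 0.081718
Under exogeneity and monotonicity, PN = (p₁ − p₀)/p₁.
PN = (0.32812 − 0.081718) / 0.32812 ≈ 0.7510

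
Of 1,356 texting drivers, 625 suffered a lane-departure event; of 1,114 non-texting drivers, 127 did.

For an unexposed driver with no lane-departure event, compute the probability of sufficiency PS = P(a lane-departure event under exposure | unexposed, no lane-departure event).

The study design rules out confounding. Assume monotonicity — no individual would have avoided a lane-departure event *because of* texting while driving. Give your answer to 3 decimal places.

PS ≈ 0.392

p₁ = P(outcome | exposed) = 625/1356 = 0.46091
p₀ = P(outcome | unexposed) = 127/1114 = 0.114
Under exogeneity and monotonicity, PS = (p₁ − p₀) / (1 − p₀).
PS = (0.46091 − 0.114) / (1 − 0.114) = 0.34691 / 0.886 ≈ 0.3915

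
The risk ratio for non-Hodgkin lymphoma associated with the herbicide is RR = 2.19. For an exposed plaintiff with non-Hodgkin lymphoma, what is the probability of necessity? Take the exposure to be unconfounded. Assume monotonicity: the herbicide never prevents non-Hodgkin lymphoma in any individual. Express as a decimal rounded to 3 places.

Under exogeneity and monotonicity, PN = (RR − 1) / RR = 1 − 1/RR.
PN = (2.19 − 1) / 2.19 = 1.19 / 2.19 ≈ 0.5434

PN ≈ 0.543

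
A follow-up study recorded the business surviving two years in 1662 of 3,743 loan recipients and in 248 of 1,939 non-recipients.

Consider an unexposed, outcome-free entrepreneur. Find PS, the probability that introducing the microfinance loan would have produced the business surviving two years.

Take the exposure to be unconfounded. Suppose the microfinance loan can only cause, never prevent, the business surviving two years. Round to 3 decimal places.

PS ≈ 0.362

p₁ = P(outcome | exposed) = 1662/3743 = 0.44403
p₀ = P(outcome | unexposed) = 248/1939 = 0.1279
Under exogeneity and monotonicity, PS = (p₁ − p₀) / (1 − p₀).
PS = (0.44403 − 0.1279) / (1 − 0.1279) = 0.31613 / 0.8721 ≈ 0.3625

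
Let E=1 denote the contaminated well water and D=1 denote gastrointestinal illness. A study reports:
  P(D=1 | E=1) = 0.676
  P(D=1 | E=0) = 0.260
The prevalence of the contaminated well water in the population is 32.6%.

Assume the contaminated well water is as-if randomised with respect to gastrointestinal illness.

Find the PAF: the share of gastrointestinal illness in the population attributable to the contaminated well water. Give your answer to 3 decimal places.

Let p₁ = 0.676, p₀ = 0.26.
Overall risk P(Y=1) = π·p₁ + (1−π)·p₀ = 0.326×0.676 + 0.674×0.26 = 0.39562.
Under exogeneity, PAF = [P(Y=1) − p₀] / P(Y=1).
PAF = (0.39562 − 0.26) / 0.39562 ≈ 0.3428

PAF ≈ 0.343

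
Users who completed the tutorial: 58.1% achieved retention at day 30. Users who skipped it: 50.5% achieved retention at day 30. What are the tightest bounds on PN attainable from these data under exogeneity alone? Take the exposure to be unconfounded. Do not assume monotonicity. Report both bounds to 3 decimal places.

p₁ = 0.581, p₀ = 0.505.
Under exogeneity alone the bounds on PN are max{0,(p₁−p₀)/p₁} ≤ PN ≤ min{1,(1−p₀)/p₁}.
  lower = (p₁ − p₀)/p₁ = 0.076 / 0.581 ≈ 0.1308
  upper = min{1, (1 − p₀)/p₁} = 0.495 / 0.581 ≈ 0.8520

0.131 ≤ PN ≤ 0.852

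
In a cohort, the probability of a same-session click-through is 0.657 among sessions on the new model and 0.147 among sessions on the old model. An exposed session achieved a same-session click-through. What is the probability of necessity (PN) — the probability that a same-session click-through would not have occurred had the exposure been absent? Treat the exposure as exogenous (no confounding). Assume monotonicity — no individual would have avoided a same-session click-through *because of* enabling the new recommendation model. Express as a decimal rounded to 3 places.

Let p₁ = 0.657, p₀ = 0.147.
Under exogeneity and monotonicity, PN = (p₁ − p₀) / p₁.
PN = (0.657 − 0.147) / 0.657 = 0.51 / 0.657 ≈ 0.7763

PN ≈ 0.776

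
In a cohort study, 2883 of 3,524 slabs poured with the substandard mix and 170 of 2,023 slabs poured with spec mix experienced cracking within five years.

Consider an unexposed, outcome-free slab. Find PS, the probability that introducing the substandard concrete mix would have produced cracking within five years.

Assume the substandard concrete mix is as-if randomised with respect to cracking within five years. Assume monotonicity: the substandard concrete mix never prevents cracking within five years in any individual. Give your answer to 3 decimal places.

PS ≈ 0.801

p₁ = P(outcome | exposed) = 2883/3524 = 0.8181
p₀ = P(outcome | unexposed) = 170/2023 = 0.084034
Under exogeneity and monotonicity, PS = (p₁ − p₀) / (1 − p₀).
PS = (0.8181 − 0.084034) / (1 − 0.084034) = 0.73407 / 0.91597 ≈ 0.8014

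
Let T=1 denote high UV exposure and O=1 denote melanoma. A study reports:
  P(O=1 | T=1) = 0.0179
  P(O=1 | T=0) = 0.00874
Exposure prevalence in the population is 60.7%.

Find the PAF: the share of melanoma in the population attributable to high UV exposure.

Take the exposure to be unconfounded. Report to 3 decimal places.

PAF ≈ 0.389

Let p₁ = 0.0179, p₀ = 0.00874.
Overall risk P(Y=1) = π·p₁ + (1−π)·p₀ = 0.607×0.0179 + 0.393×0.00874 = 0.0143.
Under exogeneity, PAF = [P(Y=1) − p₀] / P(Y=1).
PAF = (0.0143 − 0.00874) / 0.0143 ≈ 0.3888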